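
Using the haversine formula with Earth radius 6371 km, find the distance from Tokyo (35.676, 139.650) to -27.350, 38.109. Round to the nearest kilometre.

12715 km

Δλ = 38.109 − 139.650 = -101.541°.
Δφ = -27.350 − 35.676 = -63.026°.
a = sin²(Δφ/2) + cos φ₁ · cos φ₂ · sin²(Δλ/2) = 0.706146.
c = 2·atan2(√a, √(1−a)) = 1.99576 rad → d = 6371·c ≈ 12715.01 km.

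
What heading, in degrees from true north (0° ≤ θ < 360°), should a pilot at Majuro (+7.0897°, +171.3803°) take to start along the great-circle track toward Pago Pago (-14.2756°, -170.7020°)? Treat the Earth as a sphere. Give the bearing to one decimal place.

140.3°

Δλ = -170.7020 − 171.3803 = -342.0823°; wrapped into (−180°, 180°]: 17.9177°.
θ = atan2( sin Δλ · cos φ₂ , cos φ₁ · sin φ₂ − sin φ₁ · cos φ₂ · cos Δλ )
  = atan2(0.29815, -0.35851) = 140.252° → normalised to [0°, 360°): 140.252°.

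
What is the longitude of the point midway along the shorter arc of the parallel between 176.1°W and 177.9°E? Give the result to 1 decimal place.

Signed shortest Δλ from -176.1° to +177.9° is -6.0°.
Midpoint longitude = -176.1° + (-6.0°)/2 = -176.1° − 3.0° = -179.1°.
(The naïve average (-176.1 + +177.9)/2 = 0.9° is on the wrong side of the globe.)

179.1°W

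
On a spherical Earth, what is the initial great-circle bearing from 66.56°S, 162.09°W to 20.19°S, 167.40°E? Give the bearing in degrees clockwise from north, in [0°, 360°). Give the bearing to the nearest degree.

Δλ = 167.40 − -162.09 = 329.49°; wrapped into (−180°, 180°]: -30.51°.
θ = atan2( sin Δλ · cos φ₂ , cos φ₁ · sin φ₂ − sin φ₁ · cos φ₂ · cos Δλ )
  = atan2(-0.47649, 0.60458) = -38.243° → normalised to [0°, 360°): 321.757°.

322°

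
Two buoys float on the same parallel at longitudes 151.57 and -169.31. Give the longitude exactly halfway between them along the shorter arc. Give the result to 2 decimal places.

Signed shortest Δλ from +151.57° to -169.31° is +39.12°.
Midpoint longitude = +151.57° + (+39.12°)/2 = +151.57° + 19.56° = +171.13°.
(The naïve average (+151.57 + -169.31)/2 = -8.87° is on the wrong side of the globe.)

+171.13°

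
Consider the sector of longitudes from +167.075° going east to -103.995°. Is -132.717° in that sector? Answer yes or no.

Band width going east from +167.075° to -103.995°: ((-103.995 − 167.075) mod 360) = 88.930°.
Offset of -132.717° east of the west edge: ((-132.717 − 167.075) mod 360) = 60.208°.
60.208° ≤ 88.930° ⇒ inside.

Yes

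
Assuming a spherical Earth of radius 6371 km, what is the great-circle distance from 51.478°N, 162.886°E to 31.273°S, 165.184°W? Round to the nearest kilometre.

Δλ = -165.184 − 162.886 = -328.070°; wrapped into (−180°, 180°]: 31.930°.
Δφ = -31.273 − 51.478 = -82.751°.
a = sin²(Δφ/2) + cos φ₁ · cos φ₂ · sin²(Δλ/2) = 0.477181.
c = 2·atan2(√a, √(1−a)) = 1.52514 rad → d = 6371·c ≈ 9716.68 km.

9717 km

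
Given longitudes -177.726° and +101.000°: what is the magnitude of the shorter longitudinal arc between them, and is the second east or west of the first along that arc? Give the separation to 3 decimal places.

81.274° west

Raw difference: 101.000 − -177.726 = 278.726°.
Normalise into (−180°, 180°]: 278.726° − 360° = -81.274°.
Negative ⇒ the second point lies to the west; separation 81.274°.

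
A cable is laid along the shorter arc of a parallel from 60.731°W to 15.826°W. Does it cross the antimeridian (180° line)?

Signed shortest Δλ = ((-15.826 − -60.731 + 180) mod 360) − 180 = 44.905°.
Going east by 44.905° from -60.731° reaches -15.826° without touching 180°.

No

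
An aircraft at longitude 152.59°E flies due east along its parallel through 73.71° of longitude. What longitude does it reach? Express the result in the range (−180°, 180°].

Start at +152.59°; shift +73.71° → +226.30°.
+226.30° lies outside (−180°, 180°]; subtract 360° → -133.70°.

133.70°W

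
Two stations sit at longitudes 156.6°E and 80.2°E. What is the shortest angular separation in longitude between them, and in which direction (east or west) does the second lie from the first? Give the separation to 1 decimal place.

Raw difference: 80.2 − 156.6 = -76.4°.
Normalise into (−180°, 180°]: -76.4° stays -76.4°.
Negative ⇒ the second point lies to the west; separation 76.4°.

76.4° west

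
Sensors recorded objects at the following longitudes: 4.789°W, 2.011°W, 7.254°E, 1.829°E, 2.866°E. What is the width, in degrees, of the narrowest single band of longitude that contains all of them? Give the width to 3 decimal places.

12.043°

Sort the longitudes: -4.789°, -2.011°, +1.829°, +2.866°, +7.254°.
Eastward gaps between consecutive values (wrapping around): 2.778°, 3.840°, 1.037°, 4.388°, 347.957°.
Largest gap = 347.957° ⇒ minimal covering band is its complement: 360° − 347.957° = 12.043°.
Band runs from -4.789° eastward to +7.254°.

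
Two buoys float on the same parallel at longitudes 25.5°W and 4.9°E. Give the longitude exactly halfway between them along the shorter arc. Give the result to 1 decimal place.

Signed shortest Δλ from -25.5° to +4.9° is +30.4°.
Midpoint longitude = -25.5° + (+30.4°)/2 = -25.5° + 15.2° = -10.3°.

10.3°W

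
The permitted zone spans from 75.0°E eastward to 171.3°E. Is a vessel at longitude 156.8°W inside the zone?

Band width going east from +75.0° to +171.3°: ((171.3 − 75.0) mod 360) = 96.3°.
Offset of -156.8° east of the west edge: ((-156.8 − 75.0) mod 360) = 128.2°.
128.2° > 96.3° ⇒ outside.

No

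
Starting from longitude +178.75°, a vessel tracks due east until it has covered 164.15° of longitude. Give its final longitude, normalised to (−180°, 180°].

Start at +178.75°; shift +164.15° → +342.90°.
+342.90° lies outside (−180°, 180°]; subtract 360° → -17.10°.

-17.10°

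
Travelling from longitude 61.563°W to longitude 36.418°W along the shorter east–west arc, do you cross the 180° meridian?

No

Signed shortest Δλ = ((-36.418 − -61.563 + 180) mod 360) − 180 = 25.145°.
Going east by 25.145° from -61.563° reaches -36.418° without touching 180°.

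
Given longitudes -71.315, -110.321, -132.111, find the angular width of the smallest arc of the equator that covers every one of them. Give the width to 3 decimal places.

Sort the longitudes: -132.111°, -110.321°, -71.315°.
Eastward gaps between consecutive values (wrapping around): 21.790°, 39.006°, 299.204°.
Largest gap = 299.204° ⇒ minimal covering band is its complement: 360° − 299.204° = 60.796°.
Band runs from -132.111° eastward to -71.315°.

60.796°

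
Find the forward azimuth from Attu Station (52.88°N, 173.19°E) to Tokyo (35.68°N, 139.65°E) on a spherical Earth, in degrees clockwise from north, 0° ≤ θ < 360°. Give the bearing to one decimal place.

Δλ = 139.65 − 173.19 = -33.54°.
θ = atan2( sin Δλ · cos φ₂ , cos φ₁ · sin φ₂ − sin φ₁ · cos φ₂ · cos Δλ )
  = atan2(-0.44880, -0.18787) = -112.714° → normalised to [0°, 360°): 247.286°.

247.3°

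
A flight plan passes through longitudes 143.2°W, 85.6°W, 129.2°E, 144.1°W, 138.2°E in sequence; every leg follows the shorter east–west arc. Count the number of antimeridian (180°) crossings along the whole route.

Leg 1: -143.2° → -85.6°, shortest Δλ = 57.6° (east) — does not cross 180°.
Leg 2: -85.6° → +129.2°, shortest Δλ = -145.2° (west) — crosses 180°.
Leg 3: +129.2° → -144.1°, shortest Δλ = 86.7° (east) — crosses 180°.
Leg 4: -144.1° → +138.2°, shortest Δλ = -77.7° (west) — crosses 180°.
Total crossings: 3.

3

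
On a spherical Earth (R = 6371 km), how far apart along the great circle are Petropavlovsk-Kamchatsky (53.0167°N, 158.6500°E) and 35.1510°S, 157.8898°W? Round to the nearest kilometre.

Δλ = -157.8898 − 158.6500 = -316.5398°; wrapped into (−180°, 180°]: 43.4602°.
Δφ = -35.1510 − 53.0167 = -88.1677°.
a = sin²(Δφ/2) + cos φ₁ · cos φ₂ · sin²(Δλ/2) = 0.551436.
c = 2·atan2(√a, √(1−a)) = 1.67385 rad → d = 6371·c ≈ 10664.11 km.

10664 km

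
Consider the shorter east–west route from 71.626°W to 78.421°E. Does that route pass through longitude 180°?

No

Signed shortest Δλ = ((78.421 − -71.626 + 180) mod 360) − 180 = 150.047°.
Going east by 150.047° from -71.626° reaches +78.421° without touching 180°.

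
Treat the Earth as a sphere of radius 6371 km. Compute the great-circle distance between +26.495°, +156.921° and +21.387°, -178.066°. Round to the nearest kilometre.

Δλ = -178.066 − 156.921 = -334.987°; wrapped into (−180°, 180°]: 25.013°.
Δφ = 21.387 − 26.495 = -5.108°.
a = sin²(Δφ/2) + cos φ₁ · cos φ₂ · sin²(Δλ/2) = 0.041065.
c = 2·atan2(√a, √(1−a)) = 0.40811 rad → d = 6371·c ≈ 2600.10 km.

2600 km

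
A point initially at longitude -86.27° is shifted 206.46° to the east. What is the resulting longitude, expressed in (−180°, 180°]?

+120.19°

Start at -86.27°; shift +206.46° → +120.19°.
+120.19° already lies in (−180°, 180°].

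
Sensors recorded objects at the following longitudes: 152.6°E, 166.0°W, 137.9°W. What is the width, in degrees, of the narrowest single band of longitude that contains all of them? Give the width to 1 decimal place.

69.5°

Sort the longitudes: -166.0°, -137.9°, +152.6°.
Eastward gaps between consecutive values (wrapping around): 28.1°, 290.5°, 41.4°.
Largest gap = 290.5° ⇒ minimal covering band is its complement: 360° − 290.5° = 69.5°.
Band runs from +152.6° eastward to -137.9°, crossing the antimeridian.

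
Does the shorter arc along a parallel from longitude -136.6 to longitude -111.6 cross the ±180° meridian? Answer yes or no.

Signed shortest Δλ = ((-111.6 − -136.6 + 180) mod 360) − 180 = 25.0°.
Going east by 25.0° from -136.6° reaches -111.6° without touching 180°.

No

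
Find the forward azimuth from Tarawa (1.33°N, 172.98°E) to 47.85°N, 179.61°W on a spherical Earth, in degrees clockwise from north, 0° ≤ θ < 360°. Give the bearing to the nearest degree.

Δλ = -179.61 − 172.98 = -352.59°; wrapped into (−180°, 180°]: 7.41°.
θ = atan2( sin Δλ · cos φ₂ , cos φ₁ · sin φ₂ − sin φ₁ · cos φ₂ · cos Δλ )
  = atan2(0.08655, 0.72574) = 6.801° → normalised to [0°, 360°): 6.801°.

7°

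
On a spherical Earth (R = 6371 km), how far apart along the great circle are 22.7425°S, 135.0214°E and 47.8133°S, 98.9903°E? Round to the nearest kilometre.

Δλ = 98.9903 − 135.0214 = -36.0311°.
Δφ = -47.8133 − -22.7425 = -25.0708°.
a = sin²(Δφ/2) + cos φ₁ · cos φ₂ · sin²(Δλ/2) = 0.106348.
c = 2·atan2(√a, √(1−a)) = 0.66437 rad → d = 6371·c ≈ 4232.71 km.

4233 km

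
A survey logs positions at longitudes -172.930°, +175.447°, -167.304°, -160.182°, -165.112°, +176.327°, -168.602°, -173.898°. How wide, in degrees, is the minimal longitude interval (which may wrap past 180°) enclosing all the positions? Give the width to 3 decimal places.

Sort the longitudes: -173.898°, -172.930°, -168.602°, -167.304°, -165.112°, -160.182°, +175.447°, +176.327°.
Eastward gaps between consecutive values (wrapping around): 0.968°, 4.328°, 1.298°, 2.192°, 4.930°, 335.629°, 0.880°, 9.775°.
Largest gap = 335.629° ⇒ minimal covering band is its complement: 360° − 335.629° = 24.371°.
Band runs from +175.447° eastward to -160.182°, crossing the antimeridian.

24.371°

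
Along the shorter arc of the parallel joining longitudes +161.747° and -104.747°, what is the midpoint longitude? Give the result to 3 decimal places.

Signed shortest Δλ from +161.747° to -104.747° is +93.506°.
Midpoint longitude = +161.747° + (+93.506°)/2 = +161.747° + 46.753° = +208.500°.
Normalise into (−180°, 180°]: -151.500°.
(The naïve average (+161.747 + -104.747)/2 = 28.5° is on the wrong side of the globe.)

-151.500°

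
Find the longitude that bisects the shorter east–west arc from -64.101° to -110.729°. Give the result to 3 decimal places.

-87.415°

Signed shortest Δλ from -64.101° to -110.729° is -46.628°.
Midpoint longitude = -64.101° + (-46.628°)/2 = -64.101° − 23.314° = -87.415°.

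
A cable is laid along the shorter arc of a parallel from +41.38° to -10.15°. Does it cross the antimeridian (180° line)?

No

Signed shortest Δλ = ((-10.15 − 41.38 + 180) mod 360) − 180 = -51.53°.
Going west by 51.53° from +41.38° reaches -10.15° without touching 180°.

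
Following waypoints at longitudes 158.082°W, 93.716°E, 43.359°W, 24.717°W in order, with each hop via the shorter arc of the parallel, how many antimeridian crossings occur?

Leg 1: -158.082° → +93.716°, shortest Δλ = -108.202° (west) — crosses 180°.
Leg 2: +93.716° → -43.359°, shortest Δλ = -137.075° (west) — does not cross 180°.
Leg 3: -43.359° → -24.717°, shortest Δλ = 18.642° (east) — does not cross 180°.
Total crossings: 1.

1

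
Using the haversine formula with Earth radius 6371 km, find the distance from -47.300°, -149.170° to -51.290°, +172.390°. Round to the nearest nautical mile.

Δλ = 172.390 − -149.170 = 321.560°; wrapped into (−180°, 180°]: -38.440°.
Δφ = -51.290 − -47.300 = -3.990°.
a = sin²(Δφ/2) + cos φ₁ · cos φ₂ · sin²(Δλ/2) = 0.047172.
c = 2·atan2(√a, √(1−a)) = 0.43787 rad → d = 6371·c ≈ 2789.70 km ≈ 1506.31 nmi.

1506 nmi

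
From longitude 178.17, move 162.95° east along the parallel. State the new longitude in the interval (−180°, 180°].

-18.88°

Start at +178.17°; shift +162.95° → +341.12°.
+341.12° lies outside (−180°, 180°]; subtract 360° → -18.88°.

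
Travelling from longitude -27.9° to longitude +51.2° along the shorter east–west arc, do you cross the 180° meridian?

No

Signed shortest Δλ = ((51.2 − -27.9 + 180) mod 360) − 180 = 79.1°.
Going east by 79.1° from -27.9° reaches +51.2° without touching 180°.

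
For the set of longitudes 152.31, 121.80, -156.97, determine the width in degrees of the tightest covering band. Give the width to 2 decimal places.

81.23°

Sort the longitudes: -156.97°, +121.80°, +152.31°.
Eastward gaps between consecutive values (wrapping around): 278.77°, 30.51°, 50.72°.
Largest gap = 278.77° ⇒ minimal covering band is its complement: 360° − 278.77° = 81.23°.
Band runs from +121.80° eastward to -156.97°, crossing the antimeridian.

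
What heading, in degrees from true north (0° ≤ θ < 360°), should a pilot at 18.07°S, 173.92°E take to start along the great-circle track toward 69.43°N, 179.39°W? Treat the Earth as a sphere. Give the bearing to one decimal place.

2.3°

Δλ = -179.39 − 173.92 = -353.31°; wrapped into (−180°, 180°]: 6.69°.
θ = atan2( sin Δλ · cos φ₂ , cos φ₁ · sin φ₂ − sin φ₁ · cos φ₂ · cos Δλ )
  = atan2(0.04093, 0.99831) = 2.348° → normalised to [0°, 360°): 2.348°.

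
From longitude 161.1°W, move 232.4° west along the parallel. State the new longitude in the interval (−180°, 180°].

33.5°W

Start at -161.1°; shift −232.4° → -393.5°.
-393.5° lies outside (−180°, 180°]; add 360° → -33.5°.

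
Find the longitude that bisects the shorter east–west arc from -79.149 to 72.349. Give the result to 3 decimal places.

-3.400°

Signed shortest Δλ from -79.149° to +72.349° is +151.498°.
Midpoint longitude = -79.149° + (+151.498°)/2 = -79.149° + 75.749° = -3.400°.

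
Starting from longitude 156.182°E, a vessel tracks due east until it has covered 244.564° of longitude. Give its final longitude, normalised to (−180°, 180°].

40.746°E

Start at +156.182°; shift +244.564° → +400.746°.
+400.746° lies outside (−180°, 180°]; subtract 360° → +40.746°.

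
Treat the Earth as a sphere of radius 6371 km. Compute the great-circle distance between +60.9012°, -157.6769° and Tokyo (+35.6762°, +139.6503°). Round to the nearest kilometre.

5148 km

Δλ = 139.6503 − -157.6769 = 297.3272°; wrapped into (−180°, 180°]: -62.6728°.
Δφ = 35.6762 − 60.9012 = -25.2250°.
a = sin²(Δφ/2) + cos φ₁ · cos φ₂ · sin²(Δλ/2) = 0.154526.
c = 2·atan2(√a, √(1−a)) = 0.80800 rad → d = 6371·c ≈ 5147.74 km.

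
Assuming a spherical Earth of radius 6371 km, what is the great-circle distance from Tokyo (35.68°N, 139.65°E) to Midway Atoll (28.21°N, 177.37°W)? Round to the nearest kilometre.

Δλ = -177.37 − 139.65 = -317.02°; wrapped into (−180°, 180°]: 42.98°.
Δφ = 28.21 − 35.68 = -7.47°.
a = sin²(Δφ/2) + cos φ₁ · cos φ₂ · sin²(Δλ/2) = 0.100307.
c = 2·atan2(√a, √(1−a)) = 0.64453 rad → d = 6371·c ≈ 4106.27 km.

4106 km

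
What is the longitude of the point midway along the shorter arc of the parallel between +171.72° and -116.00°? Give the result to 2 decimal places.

-152.14°

Signed shortest Δλ from +171.72° to -116.00° is +72.28°.
Midpoint longitude = +171.72° + (+72.28°)/2 = +171.72° + 36.14° = +207.86°.
Normalise into (−180°, 180°]: -152.14°.
(The naïve average (+171.72 + -116.00)/2 = 27.86° is on the wrong side of the globe.)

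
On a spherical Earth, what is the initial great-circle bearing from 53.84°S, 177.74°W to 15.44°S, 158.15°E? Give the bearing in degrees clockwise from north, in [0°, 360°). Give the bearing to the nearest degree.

325°

Δλ = 158.15 − -177.74 = 335.89°; wrapped into (−180°, 180°]: -24.11°.
θ = atan2( sin Δλ · cos φ₂ , cos φ₁ · sin φ₂ − sin φ₁ · cos φ₂ · cos Δλ )
  = atan2(-0.39375, 0.55326) = -35.439° → normalised to [0°, 360°): 324.561°.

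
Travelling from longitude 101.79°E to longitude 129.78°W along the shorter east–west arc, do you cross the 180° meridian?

Yes

Naïve |-129.78 − 101.79| = 231.57° > 180°, so the shorter arc goes the other way round — across 180°.
Signed shortest Δλ = ((-129.78 − 101.79 + 180) mod 360) − 180 = 128.43°.
Going east by 128.43° from +101.79° passes through 180° before reaching -129.78°.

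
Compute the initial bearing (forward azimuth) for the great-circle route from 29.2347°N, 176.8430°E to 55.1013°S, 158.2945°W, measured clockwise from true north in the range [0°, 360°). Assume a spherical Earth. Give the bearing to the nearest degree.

Δλ = -158.2945 − 176.8430 = -335.1375°; wrapped into (−180°, 180°]: 24.8625°.
θ = atan2( sin Δλ · cos φ₂ , cos φ₁ · sin φ₂ − sin φ₁ · cos φ₂ · cos Δλ )
  = atan2(0.24055, -0.96922) = 166.062° → normalised to [0°, 360°): 166.062°.

166°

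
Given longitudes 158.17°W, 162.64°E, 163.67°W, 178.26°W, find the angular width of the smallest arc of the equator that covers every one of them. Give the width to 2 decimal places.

Sort the longitudes: -178.26°, -163.67°, -158.17°, +162.64°.
Eastward gaps between consecutive values (wrapping around): 14.59°, 5.50°, 320.81°, 19.10°.
Largest gap = 320.81° ⇒ minimal covering band is its complement: 360° − 320.81° = 39.19°.
Band runs from +162.64° eastward to -158.17°, crossing the antimeridian.

39.19°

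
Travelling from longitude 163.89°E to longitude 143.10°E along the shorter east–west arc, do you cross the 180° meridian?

No

Signed shortest Δλ = ((143.10 − 163.89 + 180) mod 360) − 180 = -20.79°.
Going west by 20.79° from +163.89° reaches +143.10° without touching 180°.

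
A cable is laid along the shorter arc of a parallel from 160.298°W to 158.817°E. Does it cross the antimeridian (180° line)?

Yes

Naïve |158.817 − -160.298| = 319.115° > 180°, so the shorter arc goes the other way round — across 180°.
Signed shortest Δλ = ((158.817 − -160.298 + 180) mod 360) − 180 = -40.885°.
Going west by 40.885° from -160.298° passes through 180° before reaching +158.817°.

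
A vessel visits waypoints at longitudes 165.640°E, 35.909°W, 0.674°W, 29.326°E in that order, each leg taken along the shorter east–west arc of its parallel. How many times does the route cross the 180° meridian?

1

Leg 1: +165.640° → -35.909°, shortest Δλ = 158.451° (east) — crosses 180°.
Leg 2: -35.909° → -0.674°, shortest Δλ = 35.235° (east) — does not cross 180°.
Leg 3: -0.674° → +29.326°, shortest Δλ = 30.0° (east) — does not cross 180°.
Total crossings: 1.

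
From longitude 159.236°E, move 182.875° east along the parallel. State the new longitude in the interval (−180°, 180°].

Start at +159.236°; shift +182.875° → +342.111°.
+342.111° lies outside (−180°, 180°]; subtract 360° → -17.889°.

17.889°W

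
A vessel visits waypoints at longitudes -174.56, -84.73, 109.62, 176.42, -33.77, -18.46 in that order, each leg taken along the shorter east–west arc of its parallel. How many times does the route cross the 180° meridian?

2

Leg 1: -174.56° → -84.73°, shortest Δλ = 89.83° (east) — does not cross 180°.
Leg 2: -84.73° → +109.62°, shortest Δλ = -165.65° (west) — crosses 180°.
Leg 3: +109.62° → +176.42°, shortest Δλ = 66.8° (east) — does not cross 180°.
Leg 4: +176.42° → -33.77°, shortest Δλ = 149.81° (east) — crosses 180°.
Leg 5: -33.77° → -18.46°, shortest Δλ = 15.31° (east) — does not cross 180°.
Total crossings: 2.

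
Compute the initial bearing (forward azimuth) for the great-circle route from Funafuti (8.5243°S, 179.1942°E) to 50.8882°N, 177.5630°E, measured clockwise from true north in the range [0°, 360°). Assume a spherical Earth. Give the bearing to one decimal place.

358.8°

Δλ = 177.5630 − 179.1942 = -1.6312°.
θ = atan2( sin Δλ · cos φ₂ , cos φ₁ · sin φ₂ − sin φ₁ · cos φ₂ · cos Δλ )
  = atan2(-0.01796, 0.86082) = -1.195° → normalised to [0°, 360°): 358.805°.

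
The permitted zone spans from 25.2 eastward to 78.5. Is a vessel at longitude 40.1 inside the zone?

Yes

Band width going east from +25.2° to +78.5°: ((78.5 − 25.2) mod 360) = 53.3°.
Offset of +40.1° east of the west edge: ((40.1 − 25.2) mod 360) = 14.9°.
14.9° ≤ 53.3° ⇒ inside.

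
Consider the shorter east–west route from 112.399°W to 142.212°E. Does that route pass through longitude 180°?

Naïve |142.212 − -112.399| = 254.611° > 180°, so the shorter arc goes the other way round — across 180°.
Signed shortest Δλ = ((142.212 − -112.399 + 180) mod 360) − 180 = -105.389°.
Going west by 105.389° from -112.399° passes through 180° before reaching +142.212°.

Yes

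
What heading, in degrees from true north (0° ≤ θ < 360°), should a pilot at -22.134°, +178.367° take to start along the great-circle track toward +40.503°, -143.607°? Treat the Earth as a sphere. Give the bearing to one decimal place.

29.5°

Δλ = -143.607 − 178.367 = -321.974°; wrapped into (−180°, 180°]: 38.026°.
θ = atan2( sin Δλ · cos φ₂ , cos φ₁ · sin φ₂ − sin φ₁ · cos φ₂ · cos Δλ )
  = atan2(0.46840, 0.82730) = 29.518° → normalised to [0°, 360°): 29.518°.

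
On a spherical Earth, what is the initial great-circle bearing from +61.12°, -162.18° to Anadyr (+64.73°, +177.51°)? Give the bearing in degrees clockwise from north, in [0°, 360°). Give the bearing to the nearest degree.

300°

Δλ = 177.51 − -162.18 = 339.69°; wrapped into (−180°, 180°]: -20.31°.
θ = atan2( sin Δλ · cos φ₂ , cos φ₁ · sin φ₂ − sin φ₁ · cos φ₂ · cos Δλ )
  = atan2(-0.14817, 0.08620) = -59.810° → normalised to [0°, 360°): 300.190°.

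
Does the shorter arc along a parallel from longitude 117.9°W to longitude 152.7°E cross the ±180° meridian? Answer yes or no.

Yes

Naïve |152.7 − -117.9| = 270.6° > 180°, so the shorter arc goes the other way round — across 180°.
Signed shortest Δλ = ((152.7 − -117.9 + 180) mod 360) − 180 = -89.4°.
Going west by 89.4° from -117.9° passes through 180° before reaching +152.7°.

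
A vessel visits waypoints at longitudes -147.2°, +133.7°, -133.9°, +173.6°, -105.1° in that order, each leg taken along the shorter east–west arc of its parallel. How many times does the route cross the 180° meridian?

Leg 1: -147.2° → +133.7°, shortest Δλ = -79.1° (west) — crosses 180°.
Leg 2: +133.7° → -133.9°, shortest Δλ = 92.4° (east) — crosses 180°.
Leg 3: -133.9° → +173.6°, shortest Δλ = -52.5° (west) — crosses 180°.
Leg 4: +173.6° → -105.1°, shortest Δλ = 81.3° (east) — crosses 180°.
Total crossings: 4.

4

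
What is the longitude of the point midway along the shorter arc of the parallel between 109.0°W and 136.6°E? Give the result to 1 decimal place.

Signed shortest Δλ from -109.0° to +136.6° is -114.4°.
Midpoint longitude = -109.0° + (-114.4°)/2 = -109.0° − 57.2° = -166.2°.
(The naïve average (-109.0 + +136.6)/2 = 13.8° is on the wrong side of the globe.)

166.2°W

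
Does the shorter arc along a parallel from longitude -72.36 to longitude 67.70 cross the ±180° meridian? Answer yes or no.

Signed shortest Δλ = ((67.70 − -72.36 + 180) mod 360) − 180 = 140.06°.
Going east by 140.06° from -72.36° reaches +67.70° without touching 180°.

No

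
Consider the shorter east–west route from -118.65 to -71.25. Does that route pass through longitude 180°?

No

Signed shortest Δλ = ((-71.25 − -118.65 + 180) mod 360) − 180 = 47.4°.
Going east by 47.4° from -118.65° reaches -71.25° without touching 180°.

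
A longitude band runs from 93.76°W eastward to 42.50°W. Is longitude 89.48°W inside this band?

Band width going east from -93.76° to -42.50°: ((-42.50 − -93.76) mod 360) = 51.26°.
Offset of -89.48° east of the west edge: ((-89.48 − -93.76) mod 360) = 4.28°.
4.28° ≤ 51.26° ⇒ inside.

Yes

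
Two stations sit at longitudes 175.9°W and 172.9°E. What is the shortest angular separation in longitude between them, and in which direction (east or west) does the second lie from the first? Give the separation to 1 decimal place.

Raw difference: 172.9 − -175.9 = 348.8°.
Normalise into (−180°, 180°]: 348.8° − 360° = -11.2°.
Negative ⇒ the second point lies to the west; separation 11.2°.

11.2° west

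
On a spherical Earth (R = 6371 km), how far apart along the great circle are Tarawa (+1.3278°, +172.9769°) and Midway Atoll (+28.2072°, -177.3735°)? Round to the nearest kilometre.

Δλ = -177.3735 − 172.9769 = -350.3504°; wrapped into (−180°, 180°]: 9.6496°.
Δφ = 28.2072 − 1.3278 = 26.8794°.
a = sin²(Δφ/2) + cos φ₁ · cos φ₂ · sin²(Δλ/2) = 0.060252.
c = 2·atan2(√a, √(1−a)) = 0.49600 rad → d = 6371·c ≈ 3159.99 km.

3160 km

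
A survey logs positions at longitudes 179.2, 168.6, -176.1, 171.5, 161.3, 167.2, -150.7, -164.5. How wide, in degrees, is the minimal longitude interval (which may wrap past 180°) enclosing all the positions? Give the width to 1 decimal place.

Sort the longitudes: -176.1°, -164.5°, -150.7°, +161.3°, +167.2°, +168.6°, +171.5°, +179.2°.
Eastward gaps between consecutive values (wrapping around): 11.6°, 13.8°, 312.0°, 5.9°, 1.4°, 2.9°, 7.7°, 4.7°.
Largest gap = 312.0° ⇒ minimal covering band is its complement: 360° − 312.0° = 48.0°.
Band runs from +161.3° eastward to -150.7°, crossing the antimeridian.

48.0°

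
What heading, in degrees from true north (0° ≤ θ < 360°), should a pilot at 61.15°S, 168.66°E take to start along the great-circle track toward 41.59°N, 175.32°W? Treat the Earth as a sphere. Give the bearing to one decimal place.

Δλ = -175.32 − 168.66 = -343.98°; wrapped into (−180°, 180°]: 16.02°.
θ = atan2( sin Δλ · cos φ₂ , cos φ₁ · sin φ₂ − sin φ₁ · cos φ₂ · cos Δλ )
  = atan2(0.20640, 0.94994) = 12.259° → normalised to [0°, 360°): 12.259°.

12.3°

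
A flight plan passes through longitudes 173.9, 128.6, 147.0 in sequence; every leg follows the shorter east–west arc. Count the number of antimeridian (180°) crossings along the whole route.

0

Leg 1: +173.9° → +128.6°, shortest Δλ = -45.3° (west) — does not cross 180°.
Leg 2: +128.6° → +147.0°, shortest Δλ = 18.4° (east) — does not cross 180°.
Total crossings: 0.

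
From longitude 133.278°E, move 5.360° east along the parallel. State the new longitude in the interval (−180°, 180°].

Start at +133.278°; shift +5.360° → +138.638°.
+138.638° already lies in (−180°, 180°].

138.638°E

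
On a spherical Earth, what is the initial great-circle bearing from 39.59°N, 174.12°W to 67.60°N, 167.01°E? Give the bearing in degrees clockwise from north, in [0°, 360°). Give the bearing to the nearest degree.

346°

Δλ = 167.01 − -174.12 = 341.13°; wrapped into (−180°, 180°]: -18.87°.
θ = atan2( sin Δλ · cos φ₂ , cos φ₁ · sin φ₂ − sin φ₁ · cos φ₂ · cos Δλ )
  = atan2(-0.12325, 0.48268) = -14.324° → normalised to [0°, 360°): 345.676°.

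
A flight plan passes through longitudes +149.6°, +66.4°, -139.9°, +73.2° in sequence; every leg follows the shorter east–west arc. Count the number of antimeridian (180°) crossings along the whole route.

Leg 1: +149.6° → +66.4°, shortest Δλ = -83.2° (west) — does not cross 180°.
Leg 2: +66.4° → -139.9°, shortest Δλ = 153.7° (east) — crosses 180°.
Leg 3: -139.9° → +73.2°, shortest Δλ = -146.9° (west) — crosses 180°.
Total crossings: 2.

2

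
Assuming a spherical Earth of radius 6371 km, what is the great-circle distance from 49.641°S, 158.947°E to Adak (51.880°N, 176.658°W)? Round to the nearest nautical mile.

Δλ = -176.658 − 158.947 = -335.605°; wrapped into (−180°, 180°]: 24.395°.
Δφ = 51.880 − -49.641 = 101.521°.
a = sin²(Δφ/2) + cos φ₁ · cos φ₂ · sin²(Δλ/2) = 0.617709.
c = 2·atan2(√a, √(1−a)) = 1.80844 rad → d = 6371·c ≈ 11521.60 km ≈ 6221.17 nmi.

6221 nmi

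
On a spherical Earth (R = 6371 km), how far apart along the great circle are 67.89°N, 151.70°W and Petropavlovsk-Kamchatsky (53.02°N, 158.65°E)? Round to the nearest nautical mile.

Δλ = 158.65 − -151.70 = 310.35°; wrapped into (−180°, 180°]: -49.65°.
Δφ = 53.02 − 67.89 = -14.87°.
a = sin²(Δφ/2) + cos φ₁ · cos φ₂ · sin²(Δλ/2) = 0.056655.
c = 2·atan2(√a, √(1−a)) = 0.48066 rad → d = 6371·c ≈ 3062.27 km ≈ 1653.49 nmi.

1653 nmi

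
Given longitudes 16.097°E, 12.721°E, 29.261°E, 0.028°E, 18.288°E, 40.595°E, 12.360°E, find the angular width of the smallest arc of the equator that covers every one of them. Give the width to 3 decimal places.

40.567°

Sort the longitudes: +0.028°, +12.360°, +12.721°, +16.097°, +18.288°, +29.261°, +40.595°.
Eastward gaps between consecutive values (wrapping around): 12.332°, 0.361°, 3.376°, 2.191°, 10.973°, 11.334°, 319.433°.
Largest gap = 319.433° ⇒ minimal covering band is its complement: 360° − 319.433° = 40.567°.
Band runs from +0.028° eastward to +40.595°.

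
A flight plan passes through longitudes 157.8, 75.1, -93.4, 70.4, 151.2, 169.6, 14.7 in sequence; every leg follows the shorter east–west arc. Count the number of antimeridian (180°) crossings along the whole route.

0

Leg 1: +157.8° → +75.1°, shortest Δλ = -82.7° (west) — does not cross 180°.
Leg 2: +75.1° → -93.4°, shortest Δλ = -168.5° (west) — does not cross 180°.
Leg 3: -93.4° → +70.4°, shortest Δλ = 163.8° (east) — does not cross 180°.
Leg 4: +70.4° → +151.2°, shortest Δλ = 80.8° (east) — does not cross 180°.
Leg 5: +151.2° → +169.6°, shortest Δλ = 18.4° (east) — does not cross 180°.
Leg 6: +169.6° → +14.7°, shortest Δλ = -154.9° (west) — does not cross 180°.
Total crossings: 0.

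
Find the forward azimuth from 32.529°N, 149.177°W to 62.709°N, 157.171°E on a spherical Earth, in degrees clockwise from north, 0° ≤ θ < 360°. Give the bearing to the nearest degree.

Δλ = 157.171 − -149.177 = 306.348°; wrapped into (−180°, 180°]: -53.652°.
θ = atan2( sin Δλ · cos φ₂ , cos φ₁ · sin φ₂ − sin φ₁ · cos φ₂ · cos Δλ )
  = atan2(-0.36930, 0.60314) = -31.479° → normalised to [0°, 360°): 328.521°.

329°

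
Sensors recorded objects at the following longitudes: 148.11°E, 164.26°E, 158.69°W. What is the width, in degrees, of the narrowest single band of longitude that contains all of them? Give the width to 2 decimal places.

Sort the longitudes: -158.69°, +148.11°, +164.26°.
Eastward gaps between consecutive values (wrapping around): 306.80°, 16.15°, 37.05°.
Largest gap = 306.80° ⇒ minimal covering band is its complement: 360° − 306.80° = 53.20°.
Band runs from +148.11° eastward to -158.69°, crossing the antimeridian.

53.20°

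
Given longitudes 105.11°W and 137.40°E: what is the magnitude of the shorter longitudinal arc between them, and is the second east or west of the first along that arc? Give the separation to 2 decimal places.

Raw difference: 137.40 − -105.11 = 242.51°.
Normalise into (−180°, 180°]: 242.51° − 360° = -117.49°.
Negative ⇒ the second point lies to the west; separation 117.49°.

117.49° west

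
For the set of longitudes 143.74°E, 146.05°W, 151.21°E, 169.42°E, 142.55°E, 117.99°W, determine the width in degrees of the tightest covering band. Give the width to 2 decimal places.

Sort the longitudes: -146.05°, -117.99°, +142.55°, +143.74°, +151.21°, +169.42°.
Eastward gaps between consecutive values (wrapping around): 28.06°, 260.54°, 1.19°, 7.47°, 18.21°, 44.53°.
Largest gap = 260.54° ⇒ minimal covering band is its complement: 360° − 260.54° = 99.46°.
Band runs from +142.55° eastward to -117.99°, crossing the antimeridian.

99.46°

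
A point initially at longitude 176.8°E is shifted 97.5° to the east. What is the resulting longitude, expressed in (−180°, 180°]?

85.7°W

Start at +176.8°; shift +97.5° → +274.3°.
+274.3° lies outside (−180°, 180°]; subtract 360° → -85.7°.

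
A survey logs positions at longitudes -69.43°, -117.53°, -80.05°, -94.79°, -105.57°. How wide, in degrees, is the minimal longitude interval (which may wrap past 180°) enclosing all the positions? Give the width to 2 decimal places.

48.10°

Sort the longitudes: -117.53°, -105.57°, -94.79°, -80.05°, -69.43°.
Eastward gaps between consecutive values (wrapping around): 11.96°, 10.78°, 14.74°, 10.62°, 311.90°.
Largest gap = 311.90° ⇒ minimal covering band is its complement: 360° − 311.90° = 48.10°.
Band runs from -117.53° eastward to -69.43°.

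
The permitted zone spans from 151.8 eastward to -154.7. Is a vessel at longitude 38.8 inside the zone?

No

Band width going east from +151.8° to -154.7°: ((-154.7 − 151.8) mod 360) = 53.5°.
Offset of +38.8° east of the west edge: ((38.8 − 151.8) mod 360) = 247.0°.
247.0° > 53.5° ⇒ outside.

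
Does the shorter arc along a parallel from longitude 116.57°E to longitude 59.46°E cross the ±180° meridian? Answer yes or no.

No

Signed shortest Δλ = ((59.46 − 116.57 + 180) mod 360) − 180 = -57.11°.
Going west by 57.11° from +116.57° reaches +59.46° without touching 180°.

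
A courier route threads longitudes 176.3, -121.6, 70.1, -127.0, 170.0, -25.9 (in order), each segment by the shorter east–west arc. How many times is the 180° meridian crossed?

Leg 1: +176.3° → -121.6°, shortest Δλ = 62.1° (east) — crosses 180°.
Leg 2: -121.6° → +70.1°, shortest Δλ = -168.3° (west) — crosses 180°.
Leg 3: +70.1° → -127.0°, shortest Δλ = 162.9° (east) — crosses 180°.
Leg 4: -127.0° → +170.0°, shortest Δλ = -63.0° (west) — crosses 180°.
Leg 5: +170.0° → -25.9°, shortest Δλ = 164.1° (east) — crosses 180°.
Total crossings: 5.

5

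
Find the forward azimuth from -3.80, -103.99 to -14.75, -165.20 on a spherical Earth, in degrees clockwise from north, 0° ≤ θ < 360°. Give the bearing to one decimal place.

Δλ = -165.20 − -103.99 = -61.21°.
θ = atan2( sin Δλ · cos φ₂ , cos φ₁ · sin φ₂ − sin φ₁ · cos φ₂ · cos Δλ )
  = atan2(-0.84751, -0.22318) = -104.753° → normalised to [0°, 360°): 255.247°.

255.2°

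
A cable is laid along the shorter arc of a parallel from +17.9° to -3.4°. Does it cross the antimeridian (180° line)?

No

Signed shortest Δλ = ((-3.4 − 17.9 + 180) mod 360) − 180 = -21.3°.
Going west by 21.3° from +17.9° reaches -3.4° without touching 180°.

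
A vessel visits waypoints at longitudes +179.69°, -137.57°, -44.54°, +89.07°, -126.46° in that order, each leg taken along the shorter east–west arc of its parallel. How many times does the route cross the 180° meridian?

2

Leg 1: +179.69° → -137.57°, shortest Δλ = 42.74° (east) — crosses 180°.
Leg 2: -137.57° → -44.54°, shortest Δλ = 93.03° (east) — does not cross 180°.
Leg 3: -44.54° → +89.07°, shortest Δλ = 133.61° (east) — does not cross 180°.
Leg 4: +89.07° → -126.46°, shortest Δλ = 144.47° (east) — crosses 180°.
Total crossings: 2.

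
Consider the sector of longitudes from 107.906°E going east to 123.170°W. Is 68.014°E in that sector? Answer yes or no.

Band width going east from +107.906° to -123.170°: ((-123.170 − 107.906) mod 360) = 128.924°.
Offset of +68.014° east of the west edge: ((68.014 − 107.906) mod 360) = 320.108°.
320.108° > 128.924° ⇒ outside.

No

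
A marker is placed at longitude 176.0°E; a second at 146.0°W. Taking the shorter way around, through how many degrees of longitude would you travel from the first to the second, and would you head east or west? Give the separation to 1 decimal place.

Raw difference: -146.0 − 176.0 = -322.0°.
Normalise into (−180°, 180°]: -322.0° + 360° = 38.0°.
Positive ⇒ the second point lies to the east; separation 38.0°.

38.0° east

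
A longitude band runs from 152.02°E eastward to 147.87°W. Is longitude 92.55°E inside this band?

No

Band width going east from +152.02° to -147.87°: ((-147.87 − 152.02) mod 360) = 60.11°.
Offset of +92.55° east of the west edge: ((92.55 − 152.02) mod 360) = 300.53°.
300.53° > 60.11° ⇒ outside.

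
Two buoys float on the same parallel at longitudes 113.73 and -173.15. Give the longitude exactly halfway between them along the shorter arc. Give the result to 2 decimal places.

+150.29°

Signed shortest Δλ from +113.73° to -173.15° is +73.12°.
Midpoint longitude = +113.73° + (+73.12°)/2 = +113.73° + 36.56° = +150.29°.
(The naïve average (+113.73 + -173.15)/2 = -29.71° is on the wrong side of the globe.)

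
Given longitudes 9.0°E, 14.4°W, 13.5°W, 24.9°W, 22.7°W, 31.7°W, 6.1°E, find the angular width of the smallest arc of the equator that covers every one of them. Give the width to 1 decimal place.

Sort the longitudes: -31.7°, -24.9°, -22.7°, -14.4°, -13.5°, +6.1°, +9.0°.
Eastward gaps between consecutive values (wrapping around): 6.8°, 2.2°, 8.3°, 0.9°, 19.6°, 2.9°, 319.3°.
Largest gap = 319.3° ⇒ minimal covering band is its complement: 360° − 319.3° = 40.7°.
Band runs from -31.7° eastward to +9.0°.

40.7°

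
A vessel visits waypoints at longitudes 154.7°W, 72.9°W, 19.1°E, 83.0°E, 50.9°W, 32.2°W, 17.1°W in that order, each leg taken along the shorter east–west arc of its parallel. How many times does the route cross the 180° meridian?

Leg 1: -154.7° → -72.9°, shortest Δλ = 81.8° (east) — does not cross 180°.
Leg 2: -72.9° → +19.1°, shortest Δλ = 92.0° (east) — does not cross 180°.
Leg 3: +19.1° → +83.0°, shortest Δλ = 63.9° (east) — does not cross 180°.
Leg 4: +83.0° → -50.9°, shortest Δλ = -133.9° (west) — does not cross 180°.
Leg 5: -50.9° → -32.2°, shortest Δλ = 18.7° (east) — does not cross 180°.
Leg 6: -32.2° → -17.1°, shortest Δλ = 15.1° (east) — does not cross 180°.
Total crossings: 0.

0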